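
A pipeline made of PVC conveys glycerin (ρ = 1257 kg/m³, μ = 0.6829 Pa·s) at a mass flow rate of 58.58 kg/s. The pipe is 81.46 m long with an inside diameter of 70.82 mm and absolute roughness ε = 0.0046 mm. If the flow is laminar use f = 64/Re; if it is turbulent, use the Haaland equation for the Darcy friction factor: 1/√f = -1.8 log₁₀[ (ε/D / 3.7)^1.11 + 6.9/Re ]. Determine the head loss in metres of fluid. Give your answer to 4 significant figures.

A = πD²/4 = π(0.07082)²/4 = 0.003939 m²; mean velocity V = ṁ/(ρA) = 58.58/(1257 · 0.003939) = 11.83 m/s.
Reynolds number Re = ρVD/μ = 1257 · 11.83 · 0.07082 / 0.683 = 1542.
Re < 2300 → laminar flow, so f = 64/Re = 64/1542 = 0.0415 (the turbulent correlation is not needed).
Darcy-Weisbach: ΔP = f(L/D)(ρV²/2) = 0.0415·(81.46/0.07082)·(1257·11.83²/2) = 0.0415·1150·8.797e+04 = 4.199e+06 Pa.
Head loss h_f = ΔP/(ρg) = 4.199e+06/(1257·9.81) = 340.5 m.

h_f ≈ 340.5 m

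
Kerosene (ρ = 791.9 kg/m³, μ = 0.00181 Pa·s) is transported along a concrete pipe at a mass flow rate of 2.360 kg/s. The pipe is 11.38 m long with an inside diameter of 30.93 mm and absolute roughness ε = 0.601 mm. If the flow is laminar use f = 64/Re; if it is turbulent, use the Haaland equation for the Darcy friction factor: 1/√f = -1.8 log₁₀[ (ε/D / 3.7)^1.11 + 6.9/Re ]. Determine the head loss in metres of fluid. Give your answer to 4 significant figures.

h_f ≈ 14.43 m

A = πD²/4 = π(0.03093)²/4 = 0.0007514 m²; mean velocity V = ṁ/(ρA) = 2.36/(791.9 · 0.0007514) = 3.966 m/s.
Reynolds number Re = ρVD/μ = 791.9 · 3.966 · 0.03093 / 0.00181 = 5.367e+04.
Re > 4000 → turbulent. Relative roughness ε/D = 0.000601/0.03093 = 0.0194. Haaland: 1/√f = -1.8 log₁₀[(0.0194/3.7)^1.11 + 6.9/5.367e+04] = -1.8 log₁₀[0.00295 + 0.000129] = 4.521, so f = 0.04891.
Darcy-Weisbach: ΔP = f(L/D)(ρV²/2) = 0.04891·(11.38/0.03093)·(791.9·3.966²/2) = 0.04891·367.9·6229 = 1.121e+05 Pa.
Head loss h_f = ΔP/(ρg) = 1.121e+05/(791.9·9.81) = 14.43 m.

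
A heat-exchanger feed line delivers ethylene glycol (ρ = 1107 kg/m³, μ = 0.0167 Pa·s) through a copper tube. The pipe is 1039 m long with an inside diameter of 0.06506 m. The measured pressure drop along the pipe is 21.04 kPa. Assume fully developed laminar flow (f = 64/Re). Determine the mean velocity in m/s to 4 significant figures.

V ≈ 0.1604 m/s

For laminar flow, f = 64/Re with Re = ρVD/μ, so Darcy-Weisbach reduces to ΔP = 32μLV/D². Solving for V: V = ΔP·D²/(32μL) = 2.104e+04·(0.06506)²/(32·0.0167·1039) = 0.1604 m/s.
Check: Re = ρVD/μ = 1107·0.1604·0.06506/0.0167 = 691.7 < 2300, so the laminar assumption holds.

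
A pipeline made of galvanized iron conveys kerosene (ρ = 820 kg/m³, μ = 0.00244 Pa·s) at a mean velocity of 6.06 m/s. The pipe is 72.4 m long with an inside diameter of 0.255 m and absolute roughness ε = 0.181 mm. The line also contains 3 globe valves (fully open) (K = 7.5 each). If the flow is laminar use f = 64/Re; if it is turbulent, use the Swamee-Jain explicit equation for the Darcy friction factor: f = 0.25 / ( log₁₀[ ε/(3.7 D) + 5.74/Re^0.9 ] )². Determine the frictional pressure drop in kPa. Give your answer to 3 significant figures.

Reynolds number Re = ρVD/μ = 820 · 6.06 · 0.255 / 0.00244 = 5.193e+05.
Re > 4000 → turbulent. Relative roughness ε/D = 0.000181/0.255 = 0.00071. Swamee-Jain: f = 0.25/(log₁₀[0.00071/3.7 + 5.74/5.193e+05^0.9])² = 0.25/(log₁₀[0.000192 + 4.12e-05])² = 0.25/(-3.633)² = 0.01895.
Total minor-loss coefficient ΣK = 3·7.5 = 22.5.
ΔP = [f·L/D + ΣK]·(ρV²/2) = [0.01895·72.4/0.255 + 22.5]·(820·6.06²/2) = [5.379 + 22.5]·1.506e+04 = 4.198e+05 Pa.
ΔP = 4.198e+05 Pa = 420 kPa.

ΔP ≈ 420 kPa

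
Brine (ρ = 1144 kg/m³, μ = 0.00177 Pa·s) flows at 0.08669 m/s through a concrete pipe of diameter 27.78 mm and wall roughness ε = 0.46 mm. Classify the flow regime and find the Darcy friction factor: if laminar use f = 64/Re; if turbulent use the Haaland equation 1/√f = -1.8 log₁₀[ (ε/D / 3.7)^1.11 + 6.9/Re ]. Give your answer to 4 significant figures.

Re = ρVD/μ = 1144·0.08669·0.02778/0.00177 = 1557.
Re < 2300 → laminar, so f = 64/Re = 0.04112 (roughness is irrelevant in laminar flow).

f ≈ 0.04112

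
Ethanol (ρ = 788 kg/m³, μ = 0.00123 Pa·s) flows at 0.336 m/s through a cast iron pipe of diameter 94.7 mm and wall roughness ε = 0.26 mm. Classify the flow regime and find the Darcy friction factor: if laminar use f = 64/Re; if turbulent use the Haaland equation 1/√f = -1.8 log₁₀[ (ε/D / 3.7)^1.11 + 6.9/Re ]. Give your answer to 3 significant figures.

Re = ρVD/μ = 788·0.336·0.0947/0.00123 = 2.038e+04.
Re > 4000 → turbulent. ε/D = 0.00026/0.0947 = 0.00275; Haaland: 1/√f = -1.8 log₁₀[0.000336 + 0.000338] = 5.708, so f = 0.03069.

f ≈ 0.0307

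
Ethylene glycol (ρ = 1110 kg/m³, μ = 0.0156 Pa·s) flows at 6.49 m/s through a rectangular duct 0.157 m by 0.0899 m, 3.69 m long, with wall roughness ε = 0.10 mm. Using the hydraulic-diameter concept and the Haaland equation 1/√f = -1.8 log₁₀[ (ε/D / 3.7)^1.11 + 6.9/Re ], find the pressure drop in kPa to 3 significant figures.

ΔP ≈ 17.5 kPa

Hydraulic diameter D_h = 4A/P = 4·(0.157·0.0899)/(2·(0.157+0.0899)) = 0.05646/0.4938 = 0.1143 m.
Re = ρVD_h/μ = 1110·6.49·0.1143/0.0156 = 5.28e+04.
ε/D_h = 0.0001/0.1143 = 0.000875; Haaland gives 1/√f = -1.8 log₁₀[9.43e-05+0.000131] = 6.566, so f = 0.0232.
ΔP = f(L/D_h)(ρV²/2) = 0.0232·3.69/0.1143·2.338e+04 = 1.75e+04 Pa.
ΔP = 17.5 kPa.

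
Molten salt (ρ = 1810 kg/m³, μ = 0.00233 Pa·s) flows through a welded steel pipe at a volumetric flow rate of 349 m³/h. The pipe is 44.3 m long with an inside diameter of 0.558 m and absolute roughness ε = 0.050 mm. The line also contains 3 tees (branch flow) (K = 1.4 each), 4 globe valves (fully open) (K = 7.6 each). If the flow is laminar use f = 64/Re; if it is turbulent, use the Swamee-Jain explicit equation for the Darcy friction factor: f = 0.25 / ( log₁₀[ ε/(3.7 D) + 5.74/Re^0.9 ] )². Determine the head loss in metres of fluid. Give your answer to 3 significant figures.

h_f ≈ 0.288 m

Q = 349 m³/h = 349/3600 = 0.09694 m³/s.
Cross-sectional area A = πD²/4 = π(0.558)²/4 = 0.2445 m²; mean velocity V = Q/A = 0.09694/0.2445 = 0.3964 m/s.
Reynolds number Re = ρVD/μ = 1810 · 0.3964 · 0.558 / 0.00233 = 1.718e+05.
Re > 4000 → turbulent. Relative roughness ε/D = 5e-05/0.558 = 8.96e-05. Swamee-Jain: f = 0.25/(log₁₀[8.96e-05/3.7 + 5.74/1.718e+05^0.9])² = 0.25/(log₁₀[2.42e-05 + 0.000112])² = 0.25/(-3.867)² = 0.01672.
Total minor-loss coefficient ΣK = 3·1.4 + 4·7.6 = 34.6.
ΔP = [f·L/D + ΣK]·(ρV²/2) = [0.01672·44.3/0.558 + 34.6]·(1810·0.3964²/2) = [1.327 + 34.6]·142.2 = 5110 Pa.
Head loss h_f = ΔP/(ρg) = 5110/(1810·9.81) = 0.288 m.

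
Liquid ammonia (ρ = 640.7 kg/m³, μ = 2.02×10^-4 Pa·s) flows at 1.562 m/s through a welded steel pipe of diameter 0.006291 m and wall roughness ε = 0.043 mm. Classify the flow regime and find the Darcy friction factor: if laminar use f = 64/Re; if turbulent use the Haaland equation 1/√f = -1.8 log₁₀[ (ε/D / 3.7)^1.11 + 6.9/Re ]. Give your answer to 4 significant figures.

f ≈ 0.03569

Re = ρVD/μ = 640.7·1.562·0.006291/0.000202 = 3.117e+04.
Re > 4000 → turbulent. ε/D = 4.3e-05/0.006291 = 0.00684; Haaland: 1/√f = -1.8 log₁₀[0.000924 + 0.000221] = 5.294, so f = 0.03569.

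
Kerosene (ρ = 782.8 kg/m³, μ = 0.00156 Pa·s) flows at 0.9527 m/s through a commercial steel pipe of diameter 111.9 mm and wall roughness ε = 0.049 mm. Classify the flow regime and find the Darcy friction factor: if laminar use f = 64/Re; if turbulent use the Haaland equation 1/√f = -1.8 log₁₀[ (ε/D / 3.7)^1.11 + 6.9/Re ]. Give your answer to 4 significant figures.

Re = ρVD/μ = 782.8·0.9527·0.1119/0.00156 = 5.349e+04.
Re > 4000 → turbulent. ε/D = 4.9e-05/0.1119 = 0.000438; Haaland: 1/√f = -1.8 log₁₀[4.38e-05 + 0.000129] = 6.773, so f = 0.0218.

f ≈ 0.02180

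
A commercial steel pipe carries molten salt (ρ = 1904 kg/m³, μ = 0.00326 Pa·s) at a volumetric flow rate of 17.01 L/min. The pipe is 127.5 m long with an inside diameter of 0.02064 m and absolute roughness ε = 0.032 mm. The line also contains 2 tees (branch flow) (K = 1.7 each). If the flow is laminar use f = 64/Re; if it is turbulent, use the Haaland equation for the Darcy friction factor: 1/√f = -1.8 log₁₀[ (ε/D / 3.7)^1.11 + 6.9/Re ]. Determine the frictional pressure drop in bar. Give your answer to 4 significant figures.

Q = 17.01 L/min = 17.01/60000 = 0.0002835 m³/s.
Cross-sectional area A = πD²/4 = π(0.02064)²/4 = 0.0003346 m²; mean velocity V = Q/A = 0.0002835/0.0003346 = 0.8473 m/s.
Reynolds number Re = ρVD/μ = 1904 · 0.8473 · 0.02064 / 0.00326 = 1.021e+04.
Re > 4000 → turbulent. Relative roughness ε/D = 3.2e-05/0.02064 = 0.00155. Haaland: 1/√f = -1.8 log₁₀[(0.00155/3.7)^1.11 + 6.9/1.021e+04] = -1.8 log₁₀[0.000178 + 0.000676] = 5.524, so f = 0.03277.
Total minor-loss coefficient ΣK = 2·1.7 = 3.4.
ΔP = [f·L/D + ΣK]·(ρV²/2) = [0.03277·127.5/0.02064 + 3.4]·(1904·0.8473²/2) = [202.5 + 3.4]·683.5 = 1.407e+05 Pa.
ΔP = 1.407e+05 Pa = 1.407 bar.

ΔP ≈ 1.407 bar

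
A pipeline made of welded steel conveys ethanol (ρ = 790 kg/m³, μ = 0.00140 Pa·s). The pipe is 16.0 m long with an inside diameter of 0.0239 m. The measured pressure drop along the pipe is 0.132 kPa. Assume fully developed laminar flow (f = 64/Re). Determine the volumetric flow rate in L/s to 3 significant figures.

Q ≈ 0.0472 L/s

For laminar flow, f = 64/Re with Re = ρVD/μ, so Darcy-Weisbach reduces to ΔP = 32μLV/D². Solving for V: V = ΔP·D²/(32μL) = 132·(0.0239)²/(32·0.0014·16) = 0.1052 m/s.
Check: Re = ρVD/μ = 790·0.1052·0.0239/0.0014 = 1419 < 2300, so the laminar assumption holds.
Q = V·A = 0.1052·(π/4·0.0239²) = 4.719e-05 m³/s = 0.0472 L/s.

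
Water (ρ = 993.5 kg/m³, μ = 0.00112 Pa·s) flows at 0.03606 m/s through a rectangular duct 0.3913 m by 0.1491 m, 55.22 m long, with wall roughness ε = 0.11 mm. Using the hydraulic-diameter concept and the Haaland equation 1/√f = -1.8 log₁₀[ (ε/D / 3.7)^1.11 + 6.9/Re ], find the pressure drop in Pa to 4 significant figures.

Hydraulic diameter D_h = 4A/P = 4·(0.3913·0.1491)/(2·(0.3913+0.1491)) = 0.2334/1.081 = 0.2159 m.
Re = ρVD_h/μ = 993.5·0.03606·0.2159/0.00112 = 6907.
ε/D_h = 0.00011/0.2159 = 0.000509; Haaland gives 1/√f = -1.8 log₁₀[5.18e-05+0.000999] = 5.361, so f = 0.03479.
ΔP = f(L/D_h)(ρV²/2) = 0.03479·55.22/0.2159·0.6459 = 5.747 Pa.

ΔP ≈ 5.747 Pa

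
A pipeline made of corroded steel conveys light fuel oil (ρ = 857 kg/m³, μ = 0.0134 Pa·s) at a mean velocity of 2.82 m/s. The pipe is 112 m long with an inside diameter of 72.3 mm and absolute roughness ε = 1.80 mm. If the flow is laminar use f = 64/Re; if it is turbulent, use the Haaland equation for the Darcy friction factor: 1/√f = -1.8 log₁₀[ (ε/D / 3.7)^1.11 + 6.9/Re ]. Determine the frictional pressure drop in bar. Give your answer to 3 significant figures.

ΔP ≈ 2.94 bar

Reynolds number Re = ρVD/μ = 857 · 2.82 · 0.0723 / 0.0134 = 1.304e+04.
Re > 4000 → turbulent. Relative roughness ε/D = 0.0018/0.0723 = 0.0249. Haaland: 1/√f = -1.8 log₁₀[(0.0249/3.7)^1.11 + 6.9/1.304e+04] = -1.8 log₁₀[0.00388 + 0.000529] = 4.24, so f = 0.05563.
Darcy-Weisbach: ΔP = f(L/D)(ρV²/2) = 0.05563·(112/0.0723)·(857·2.82²/2) = 0.05563·1549·3408 = 2.936e+05 Pa.
ΔP = 2.936e+05 Pa = 2.94 bar.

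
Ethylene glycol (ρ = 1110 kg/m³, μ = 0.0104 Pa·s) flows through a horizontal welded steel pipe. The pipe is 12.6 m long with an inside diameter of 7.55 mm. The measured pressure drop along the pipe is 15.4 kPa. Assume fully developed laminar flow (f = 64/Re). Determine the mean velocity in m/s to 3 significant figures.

V ≈ 0.209 m/s

For laminar flow, f = 64/Re with Re = ρVD/μ, so Darcy-Weisbach reduces to ΔP = 32μLV/D². Solving for V: V = ΔP·D²/(32μL) = 1.54e+04·(0.00755)²/(32·0.0104·12.6) = 0.2093 m/s.
Check: Re = ρVD/μ = 1110·0.2093·0.00755/0.0104 = 168.7 < 2300, so the laminar assumption holds.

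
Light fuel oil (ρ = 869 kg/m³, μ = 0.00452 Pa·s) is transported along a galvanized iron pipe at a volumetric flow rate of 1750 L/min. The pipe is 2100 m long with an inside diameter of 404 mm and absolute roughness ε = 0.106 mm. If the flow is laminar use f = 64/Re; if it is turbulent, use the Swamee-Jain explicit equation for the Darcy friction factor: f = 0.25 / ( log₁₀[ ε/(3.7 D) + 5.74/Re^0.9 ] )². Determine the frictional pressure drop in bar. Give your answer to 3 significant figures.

Q = 1750 L/min = 1750/60000 = 0.02917 m³/s.
Cross-sectional area A = πD²/4 = π(0.404)²/4 = 0.1282 m²; mean velocity V = Q/A = 0.02917/0.1282 = 0.2275 m/s.
Reynolds number Re = ρVD/μ = 869 · 0.2275 · 0.404 / 0.00452 = 1.767e+04.
Re > 4000 → turbulent. Relative roughness ε/D = 0.000106/0.404 = 0.000262. Swamee-Jain: f = 0.25/(log₁₀[0.000262/3.7 + 5.74/1.767e+04^0.9])² = 0.25/(log₁₀[7.09e-05 + 0.000864])² = 0.25/(-3.029)² = 0.02724.
Darcy-Weisbach: ΔP = f(L/D)(ρV²/2) = 0.02724·(2100/0.404)·(869·0.2275²/2) = 0.02724·5198·22.49 = 3185 Pa.
ΔP = 3185 Pa = 0.0319 bar.

ΔP ≈ 0.0319 bar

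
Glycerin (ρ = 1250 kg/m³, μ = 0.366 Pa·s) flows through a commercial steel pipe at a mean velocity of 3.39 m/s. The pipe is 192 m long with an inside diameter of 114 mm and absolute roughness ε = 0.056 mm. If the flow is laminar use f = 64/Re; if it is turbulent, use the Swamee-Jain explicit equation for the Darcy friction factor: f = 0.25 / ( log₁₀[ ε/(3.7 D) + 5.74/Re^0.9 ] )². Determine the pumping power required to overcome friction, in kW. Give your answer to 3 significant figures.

Reynolds number Re = ρVD/μ = 1250 · 3.39 · 0.114 / 0.366 = 1320.
Re < 2300 → laminar flow, so f = 64/Re = 64/1320 = 0.04849 (the turbulent correlation is not needed).
Darcy-Weisbach: ΔP = f(L/D)(ρV²/2) = 0.04849·(192/0.114)·(1250·3.39²/2) = 0.04849·1684·7183 = 5.866e+05 Pa.
Q = V·A = 3.39·0.01021 = 0.0346 m³/s.
Pumping power P = QΔP = 0.0346·5.866e+05 = 20300 W = 20.3 kW.

P ≈ 20.3 kW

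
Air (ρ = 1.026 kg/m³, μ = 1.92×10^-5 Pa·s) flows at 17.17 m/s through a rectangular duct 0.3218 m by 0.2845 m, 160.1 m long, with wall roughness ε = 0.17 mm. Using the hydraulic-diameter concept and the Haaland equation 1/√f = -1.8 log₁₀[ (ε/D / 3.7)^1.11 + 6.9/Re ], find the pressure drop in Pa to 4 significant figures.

ΔP ≈ 1485 Pa

Hydraulic diameter D_h = 4A/P = 4·(0.3218·0.2845)/(2·(0.3218+0.2845)) = 0.3662/1.213 = 0.302 m.
Re = ρVD_h/μ = 1.026·17.17·0.302/1.92e-05 = 2.771e+05.
ε/D_h = 0.00017/0.302 = 0.000563; Haaland gives 1/√f = -1.8 log₁₀[5.78e-05+2.49e-05] = 7.348, so f = 0.01852.
ΔP = f(L/D_h)(ρV²/2) = 0.01852·160.1/0.302·151.2 = 1485 Pa.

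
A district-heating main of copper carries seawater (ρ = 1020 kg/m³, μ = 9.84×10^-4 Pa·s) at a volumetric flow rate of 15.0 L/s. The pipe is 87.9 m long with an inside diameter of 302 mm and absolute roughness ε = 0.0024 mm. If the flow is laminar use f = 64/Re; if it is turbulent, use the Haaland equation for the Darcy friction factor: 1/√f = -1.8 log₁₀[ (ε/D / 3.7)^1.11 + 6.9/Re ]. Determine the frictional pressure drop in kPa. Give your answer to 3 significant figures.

Q = 15.0 L/s = 15.0/1000 = 0.015 m³/s.
Cross-sectional area A = πD²/4 = π(0.302)²/4 = 0.07163 m²; mean velocity V = Q/A = 0.015/0.07163 = 0.2094 m/s.
Reynolds number Re = ρVD/μ = 1020 · 0.2094 · 0.302 / 0.000984 = 6.555e+04.
Re > 4000 → turbulent. Relative roughness ε/D = 2.4e-06/0.302 = 7.95e-06. Haaland: 1/√f = -1.8 log₁₀[(7.95e-06/3.7)^1.11 + 6.9/6.555e+04] = -1.8 log₁₀[5.11e-07 + 0.000105] = 7.156, so f = 0.01953.
Darcy-Weisbach: ΔP = f(L/D)(ρV²/2) = 0.01953·(87.9/0.302)·(1020·0.2094²/2) = 0.01953·291.1·22.36 = 127.1 Pa.
ΔP = 127.1 Pa = 0.127 kPa.

ΔP ≈ 0.127 kPa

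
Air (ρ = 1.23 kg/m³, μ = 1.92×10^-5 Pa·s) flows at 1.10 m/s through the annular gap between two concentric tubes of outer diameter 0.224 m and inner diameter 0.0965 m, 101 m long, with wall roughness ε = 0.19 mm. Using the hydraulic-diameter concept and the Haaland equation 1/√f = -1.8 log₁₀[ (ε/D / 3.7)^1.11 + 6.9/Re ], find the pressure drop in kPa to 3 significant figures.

ΔP ≈ 0.0198 kPa

Hydraulic diameter D_h = 4A/P = D_o - D_i = 0.224 - 0.0965 = 0.1275 m.
Re = ρVD_h/μ = 1.23·1.1·0.1275/1.92e-05 = 8985.
ε/D_h = 0.00019/0.1275 = 0.00149; Haaland gives 1/√f = -1.8 log₁₀[0.00017+0.000768] = 5.45, so f = 0.03367.
ΔP = f(L/D_h)(ρV²/2) = 0.03367·101/0.1275·0.7442 = 19.85 Pa.
ΔP = 0.0198 kPa.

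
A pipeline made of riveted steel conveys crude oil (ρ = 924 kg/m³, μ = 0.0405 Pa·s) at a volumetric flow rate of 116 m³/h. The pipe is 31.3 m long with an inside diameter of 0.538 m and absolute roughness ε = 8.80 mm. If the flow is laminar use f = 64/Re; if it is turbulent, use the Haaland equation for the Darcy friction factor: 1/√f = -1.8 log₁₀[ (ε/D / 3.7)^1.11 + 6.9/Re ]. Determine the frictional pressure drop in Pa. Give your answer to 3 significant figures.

ΔP ≈ 19.9 Pa

Q = 116 m³/h = 116/3600 = 0.03222 m³/s.
Cross-sectional area A = πD²/4 = π(0.538)²/4 = 0.2273 m²; mean velocity V = Q/A = 0.03222/0.2273 = 0.1417 m/s.
Reynolds number Re = ρVD/μ = 924 · 0.1417 · 0.538 / 0.0405 = 1740.
Re < 2300 → laminar flow, so f = 64/Re = 64/1740 = 0.03679 (the turbulent correlation is not needed).
Darcy-Weisbach: ΔP = f(L/D)(ρV²/2) = 0.03679·(31.3/0.538)·(924·0.1417²/2) = 0.03679·58.18·9.282 = 19.86 Pa.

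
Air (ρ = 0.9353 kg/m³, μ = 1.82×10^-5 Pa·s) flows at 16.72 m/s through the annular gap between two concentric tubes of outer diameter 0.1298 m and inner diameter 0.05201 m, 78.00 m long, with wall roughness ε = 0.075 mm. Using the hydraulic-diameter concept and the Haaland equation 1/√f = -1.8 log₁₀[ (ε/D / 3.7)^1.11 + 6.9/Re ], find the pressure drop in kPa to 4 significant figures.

ΔP ≈ 2.986 kPa

Hydraulic diameter D_h = 4A/P = D_o - D_i = 0.1298 - 0.05201 = 0.07779 m.
Re = ρVD_h/μ = 0.9353·16.72·0.07779/1.82e-05 = 6.684e+04.
ε/D_h = 7.5e-05/0.07779 = 0.000964; Haaland gives 1/√f = -1.8 log₁₀[0.000105+0.000103] = 6.626, so f = 0.02278.
ΔP = f(L/D_h)(ρV²/2) = 0.02278·78/0.07779·130.7 = 2986 Pa.
ΔP = 2.986 kPa.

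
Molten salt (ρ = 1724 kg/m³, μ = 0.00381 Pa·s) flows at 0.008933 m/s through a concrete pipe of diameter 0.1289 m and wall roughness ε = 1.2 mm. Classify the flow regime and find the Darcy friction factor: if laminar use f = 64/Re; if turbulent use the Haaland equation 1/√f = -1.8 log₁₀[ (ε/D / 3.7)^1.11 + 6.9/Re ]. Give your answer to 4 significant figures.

f ≈ 0.1228

Re = ρVD/μ = 1724·0.008933·0.1289/0.00381 = 521.
Re < 2300 → laminar, so f = 64/Re = 0.1228 (roughness is irrelevant in laminar flow).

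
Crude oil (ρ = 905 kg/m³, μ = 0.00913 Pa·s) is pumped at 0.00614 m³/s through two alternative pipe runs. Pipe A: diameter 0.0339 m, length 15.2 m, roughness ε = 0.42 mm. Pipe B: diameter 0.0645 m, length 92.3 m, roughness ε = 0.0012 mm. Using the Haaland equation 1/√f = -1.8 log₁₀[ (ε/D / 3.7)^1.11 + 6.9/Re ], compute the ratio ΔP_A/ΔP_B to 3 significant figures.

Pipe A: V = Q/A = 0.00614/0.0009026 = 6.803 m/s; Re = 2.286e+04; ε/D = 0.0124; Haaland → f = 0.04298; ΔP_A = f(L/D)(ρV²/2) = 4.036e+05 Pa.
Pipe B: V = Q/A = 0.00614/0.003267 = 1.879 m/s; Re = 1.201e+04; ε/D = 1.86e-05; Haaland → f = 0.0294; ΔP_B = f(L/D)(ρV²/2) = 6.723e+04 Pa.
ΔP_A/ΔP_B = 4.036e+05/6.723e+04 = 6.00.

ΔP_A/ΔP_B ≈ 6.00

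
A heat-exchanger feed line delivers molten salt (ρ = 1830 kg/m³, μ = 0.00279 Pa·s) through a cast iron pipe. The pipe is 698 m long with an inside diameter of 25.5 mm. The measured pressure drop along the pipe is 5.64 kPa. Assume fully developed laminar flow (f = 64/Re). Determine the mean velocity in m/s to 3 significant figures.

V ≈ 0.0589 m/s

For laminar flow, f = 64/Re with Re = ρVD/μ, so Darcy-Weisbach reduces to ΔP = 32μLV/D². Solving for V: V = ΔP·D²/(32μL) = 5640·(0.0255)²/(32·0.00279·698) = 0.05885 m/s.
Check: Re = ρVD/μ = 1830·0.05885·0.0255/0.00279 = 984.3 < 2300, so the laminar assumption holds.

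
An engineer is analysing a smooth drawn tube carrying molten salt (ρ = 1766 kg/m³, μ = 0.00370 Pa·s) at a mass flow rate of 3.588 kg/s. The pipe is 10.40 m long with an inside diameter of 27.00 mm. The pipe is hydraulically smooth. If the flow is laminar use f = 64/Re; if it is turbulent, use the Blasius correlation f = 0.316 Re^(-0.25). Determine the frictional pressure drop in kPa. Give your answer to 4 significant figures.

A = πD²/4 = π(0.027)²/4 = 0.0005726 m²; mean velocity V = ṁ/(ρA) = 3.588/(1766 · 0.0005726) = 3.548 m/s.
Reynolds number Re = ρVD/μ = 1766 · 3.548 · 0.027 / 0.0037 = 4.573e+04.
Re > 4000 → turbulent. Smooth-pipe (Blasius): f = 0.316 Re^(-0.25) = 0.316/(4.573e+04)^0.25 = 0.02161.
Darcy-Weisbach: ΔP = f(L/D)(ρV²/2) = 0.02161·(10.4/0.027)·(1766·3.548²/2) = 0.02161·385.2·1.112e+04 = 9.255e+04 Pa.
ΔP = 9.255e+04 Pa = 92.55 kPa.

ΔP ≈ 92.55 kPa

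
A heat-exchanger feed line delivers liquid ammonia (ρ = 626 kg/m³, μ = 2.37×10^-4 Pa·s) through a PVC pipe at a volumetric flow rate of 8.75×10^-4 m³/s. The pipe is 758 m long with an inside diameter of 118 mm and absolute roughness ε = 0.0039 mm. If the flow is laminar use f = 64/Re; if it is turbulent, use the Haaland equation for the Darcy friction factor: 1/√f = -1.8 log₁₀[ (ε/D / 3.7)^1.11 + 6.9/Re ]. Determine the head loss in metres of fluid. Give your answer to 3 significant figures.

Cross-sectional area A = πD²/4 = π(0.118)²/4 = 0.01094 m²; mean velocity V = Q/A = 0.000875/0.01094 = 0.08001 m/s.
Reynolds number Re = ρVD/μ = 626 · 0.08001 · 0.118 / 0.000237 = 2.494e+04.
Re > 4000 → turbulent. Relative roughness ε/D = 3.9e-06/0.118 = 3.31e-05. Haaland: 1/√f = -1.8 log₁₀[(3.31e-05/3.7)^1.11 + 6.9/2.494e+04] = -1.8 log₁₀[2.49e-06 + 0.000277] = 6.397, so f = 0.02443.
Darcy-Weisbach: ΔP = f(L/D)(ρV²/2) = 0.02443·(758/0.118)·(626·0.08001²/2) = 0.02443·6424·2.004 = 314.5 Pa.
Head loss h_f = ΔP/(ρg) = 314.5/(626·9.81) = 0.0512 m.

h_f ≈ 0.0512 m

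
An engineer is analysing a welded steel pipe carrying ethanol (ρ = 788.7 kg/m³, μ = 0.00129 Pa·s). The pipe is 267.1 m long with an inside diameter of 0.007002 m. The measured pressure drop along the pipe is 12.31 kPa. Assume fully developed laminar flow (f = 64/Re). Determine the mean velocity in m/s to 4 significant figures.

V ≈ 0.05474 m/s

For laminar flow, f = 64/Re with Re = ρVD/μ, so Darcy-Weisbach reduces to ΔP = 32μLV/D². Solving for V: V = ΔP·D²/(32μL) = 1.231e+04·(0.007002)²/(32·0.00129·267.1) = 0.05474 m/s.
Check: Re = ρVD/μ = 788.7·0.05474·0.007002/0.00129 = 234.3 < 2300, so the laminar assumption holds.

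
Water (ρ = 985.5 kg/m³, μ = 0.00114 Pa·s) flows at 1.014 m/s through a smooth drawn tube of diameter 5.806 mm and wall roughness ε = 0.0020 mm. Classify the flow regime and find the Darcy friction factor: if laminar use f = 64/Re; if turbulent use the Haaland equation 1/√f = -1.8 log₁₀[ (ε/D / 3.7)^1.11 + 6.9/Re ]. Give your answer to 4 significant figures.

Re = ρVD/μ = 985.5·1.014·0.005806/0.00114 = 5089.
Re > 4000 → turbulent. ε/D = 2e-06/0.005806 = 0.000344; Haaland: 1/√f = -1.8 log₁₀[3.35e-05 + 0.00136] = 5.143, so f = 0.03781.

f ≈ 0.03781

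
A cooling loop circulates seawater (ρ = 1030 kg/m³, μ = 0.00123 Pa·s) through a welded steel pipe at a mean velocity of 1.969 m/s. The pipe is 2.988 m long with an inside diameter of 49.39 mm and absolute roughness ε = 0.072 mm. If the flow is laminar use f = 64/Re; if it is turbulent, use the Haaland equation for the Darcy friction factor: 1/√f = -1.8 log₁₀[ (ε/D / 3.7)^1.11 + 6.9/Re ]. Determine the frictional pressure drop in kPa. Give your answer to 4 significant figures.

Reynolds number Re = ρVD/μ = 1030 · 1.969 · 0.04939 / 0.00123 = 8.144e+04.
Re > 4000 → turbulent. Relative roughness ε/D = 7.2e-05/0.04939 = 0.00146. Haaland: 1/√f = -1.8 log₁₀[(0.00146/3.7)^1.11 + 6.9/8.144e+04] = -1.8 log₁₀[0.000166 + 8.47e-05] = 6.48, so f = 0.02381.
Darcy-Weisbach: ΔP = f(L/D)(ρV²/2) = 0.02381·(2.988/0.04939)·(1030·1.969²/2) = 0.02381·60.5·1997 = 2876 Pa.
ΔP = 2876 Pa = 2.876 kPa.

ΔP ≈ 2.876 kPa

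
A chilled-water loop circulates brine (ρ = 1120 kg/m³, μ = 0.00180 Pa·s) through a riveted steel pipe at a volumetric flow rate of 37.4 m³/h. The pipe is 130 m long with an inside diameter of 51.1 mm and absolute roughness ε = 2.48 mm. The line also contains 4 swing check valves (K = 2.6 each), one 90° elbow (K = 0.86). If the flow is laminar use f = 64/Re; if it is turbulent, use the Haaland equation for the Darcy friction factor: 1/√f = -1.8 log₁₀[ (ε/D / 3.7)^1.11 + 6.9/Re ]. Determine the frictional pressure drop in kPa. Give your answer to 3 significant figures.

Q = 37.4 m³/h = 37.4/3600 = 0.01039 m³/s.
Cross-sectional area A = πD²/4 = π(0.0511)²/4 = 0.002051 m²; mean velocity V = Q/A = 0.01039/0.002051 = 5.066 m/s.
Reynolds number Re = ρVD/μ = 1120 · 5.066 · 0.0511 / 0.0018 = 1.611e+05.
Re > 4000 → turbulent. Relative roughness ε/D = 0.00248/0.0511 = 0.0485. Haaland: 1/√f = -1.8 log₁₀[(0.0485/3.7)^1.11 + 6.9/1.611e+05] = -1.8 log₁₀[0.00814 + 4.28e-05] = 3.756, so f = 0.07087.
Total minor-loss coefficient ΣK = 4·2.6 + 1·0.86 = 11.3.
ΔP = [f·L/D + ΣK]·(ρV²/2) = [0.07087·130/0.0511 + 11.3]·(1120·5.066²/2) = [180.3 + 11.3]·1.437e+04 = 2.753e+06 Pa.
ΔP = 2.753e+06 Pa = 2750 kPa.

ΔP ≈ 2750 kPa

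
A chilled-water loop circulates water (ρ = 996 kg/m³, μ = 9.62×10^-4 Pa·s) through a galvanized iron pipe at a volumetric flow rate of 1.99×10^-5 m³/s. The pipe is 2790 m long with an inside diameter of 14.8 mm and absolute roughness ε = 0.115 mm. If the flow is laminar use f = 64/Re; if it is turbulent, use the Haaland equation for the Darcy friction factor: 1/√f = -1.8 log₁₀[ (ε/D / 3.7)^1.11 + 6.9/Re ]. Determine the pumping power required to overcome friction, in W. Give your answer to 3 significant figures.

Cross-sectional area A = πD²/4 = π(0.0148)²/4 = 0.000172 m²; mean velocity V = Q/A = 1.99e-05/0.000172 = 0.1157 m/s.
Reynolds number Re = ρVD/μ = 996 · 0.1157 · 0.0148 / 0.000962 = 1772.
Re < 2300 → laminar flow, so f = 64/Re = 64/1772 = 0.03611 (the turbulent correlation is not needed).
Darcy-Weisbach: ΔP = f(L/D)(ρV²/2) = 0.03611·(2790/0.0148)·(996·0.1157²/2) = 0.03611·1.885e+05·6.664 = 4.536e+04 Pa.
Pumping power P = QΔP = 1.99e-05·4.536e+04 = 0.9026 W = 0.903 W.

P ≈ 0.903 W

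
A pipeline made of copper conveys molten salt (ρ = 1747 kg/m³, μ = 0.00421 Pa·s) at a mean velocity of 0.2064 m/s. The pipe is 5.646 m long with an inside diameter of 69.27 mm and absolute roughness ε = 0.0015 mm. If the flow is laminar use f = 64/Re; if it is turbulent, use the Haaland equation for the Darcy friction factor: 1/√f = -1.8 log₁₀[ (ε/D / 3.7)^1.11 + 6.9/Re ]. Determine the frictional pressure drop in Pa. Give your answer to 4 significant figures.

ΔP ≈ 108.8 Pa

Reynolds number Re = ρVD/μ = 1747 · 0.2064 · 0.06927 / 0.00421 = 5933.
Re > 4000 → turbulent. Relative roughness ε/D = 1.5e-06/0.06927 = 2.17e-05. Haaland: 1/√f = -1.8 log₁₀[(2.17e-05/3.7)^1.11 + 6.9/5933] = -1.8 log₁₀[1.56e-06 + 0.00116] = 5.281, so f = 0.03586.
Darcy-Weisbach: ΔP = f(L/D)(ρV²/2) = 0.03586·(5.646/0.06927)·(1747·0.2064²/2) = 0.03586·81.51·37.21 = 108.8 Pa.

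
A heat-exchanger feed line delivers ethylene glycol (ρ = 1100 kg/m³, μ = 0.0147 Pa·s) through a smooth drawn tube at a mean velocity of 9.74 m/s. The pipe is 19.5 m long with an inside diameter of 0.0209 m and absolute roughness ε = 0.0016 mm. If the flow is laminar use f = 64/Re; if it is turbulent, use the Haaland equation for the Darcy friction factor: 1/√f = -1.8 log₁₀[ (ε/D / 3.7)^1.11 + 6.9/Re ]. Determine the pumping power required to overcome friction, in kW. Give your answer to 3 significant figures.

Reynolds number Re = ρVD/μ = 1100 · 9.74 · 0.0209 / 0.0147 = 1.523e+04.
Re > 4000 → turbulent. Relative roughness ε/D = 1.6e-06/0.0209 = 7.66e-05. Haaland: 1/√f = -1.8 log₁₀[(7.66e-05/3.7)^1.11 + 6.9/1.523e+04] = -1.8 log₁₀[6.32e-06 + 0.000453] = 6.008, so f = 0.0277.
Darcy-Weisbach: ΔP = f(L/D)(ρV²/2) = 0.0277·(19.5/0.0209)·(1100·9.74²/2) = 0.0277·933·5.218e+04 = 1.349e+06 Pa.
Q = V·A = 9.74·0.0003431 = 0.003341 m³/s.
Pumping power P = QΔP = 0.003341·1.349e+06 = 4506 W = 4.51 kW.

P ≈ 4.51 kW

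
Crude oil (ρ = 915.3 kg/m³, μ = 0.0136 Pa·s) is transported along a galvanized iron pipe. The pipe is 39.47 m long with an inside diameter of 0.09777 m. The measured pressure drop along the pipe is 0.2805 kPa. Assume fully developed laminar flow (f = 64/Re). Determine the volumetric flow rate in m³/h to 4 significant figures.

Q ≈ 4.219 m³/h

For laminar flow, f = 64/Re with Re = ρVD/μ, so Darcy-Weisbach reduces to ΔP = 32μLV/D². Solving for V: V = ΔP·D²/(32μL) = 280.5·(0.09777)²/(32·0.0136·39.47) = 0.1561 m/s.
Check: Re = ρVD/μ = 915.3·0.1561·0.09777/0.0136 = 1027 < 2300, so the laminar assumption holds.
Q = V·A = 0.1561·(π/4·0.09777²) = 0.001172 m³/s = 4.219 m³/h.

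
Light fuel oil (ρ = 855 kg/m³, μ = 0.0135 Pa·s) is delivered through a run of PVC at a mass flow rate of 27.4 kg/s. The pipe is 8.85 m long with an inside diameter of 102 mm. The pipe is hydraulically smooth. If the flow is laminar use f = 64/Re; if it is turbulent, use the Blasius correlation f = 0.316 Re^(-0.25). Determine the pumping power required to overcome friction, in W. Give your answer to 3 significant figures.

A = πD²/4 = π(0.102)²/4 = 0.008171 m²; mean velocity V = ṁ/(ρA) = 27.4/(855 · 0.008171) = 3.922 m/s.
Reynolds number Re = ρVD/μ = 855 · 3.922 · 0.102 / 0.0135 = 2.534e+04.
Re > 4000 → turbulent. Smooth-pipe (Blasius): f = 0.316 Re^(-0.25) = 0.316/(2.534e+04)^0.25 = 0.02505.
Darcy-Weisbach: ΔP = f(L/D)(ρV²/2) = 0.02505·(8.85/0.102)·(855·3.922²/2) = 0.02505·86.76·6575 = 1.429e+04 Pa.
Q = ṁ/ρ = 27.4/855 = 0.03205 m³/s.
Pumping power P = QΔP = 0.03205·1.429e+04 = 457.9 W = 458 W.

P ≈ 458 W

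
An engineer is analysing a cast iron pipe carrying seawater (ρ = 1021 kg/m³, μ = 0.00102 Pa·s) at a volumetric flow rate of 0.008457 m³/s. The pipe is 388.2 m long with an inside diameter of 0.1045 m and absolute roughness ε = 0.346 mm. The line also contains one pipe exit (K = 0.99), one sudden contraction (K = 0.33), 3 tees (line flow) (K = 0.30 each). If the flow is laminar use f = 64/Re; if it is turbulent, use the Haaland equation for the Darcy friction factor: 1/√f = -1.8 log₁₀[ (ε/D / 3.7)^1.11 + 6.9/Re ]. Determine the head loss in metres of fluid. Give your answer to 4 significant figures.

Cross-sectional area A = πD²/4 = π(0.1045)²/4 = 0.008577 m²; mean velocity V = Q/A = 0.008457/0.008577 = 0.986 m/s.
Reynolds number Re = ρVD/μ = 1021 · 0.986 · 0.1045 / 0.00102 = 1.031e+05.
Re > 4000 → turbulent. Relative roughness ε/D = 0.000346/0.1045 = 0.00331. Haaland: 1/√f = -1.8 log₁₀[(0.00331/3.7)^1.11 + 6.9/1.031e+05] = -1.8 log₁₀[0.000413 + 6.69e-05] = 5.973, so f = 0.02803.
Total minor-loss coefficient ΣK = 1·0.99 + 1·0.33 + 3·0.3 = 2.22.
ΔP = [f·L/D + ΣK]·(ρV²/2) = [0.02803·388.2/0.1045 + 2.22]·(1021·0.986²/2) = [104.1 + 2.22]·496.3 = 5.278e+04 Pa.
Head loss h_f = ΔP/(ρg) = 5.278e+04/(1021·9.81) = 5.270 m.

h_f ≈ 5.270 m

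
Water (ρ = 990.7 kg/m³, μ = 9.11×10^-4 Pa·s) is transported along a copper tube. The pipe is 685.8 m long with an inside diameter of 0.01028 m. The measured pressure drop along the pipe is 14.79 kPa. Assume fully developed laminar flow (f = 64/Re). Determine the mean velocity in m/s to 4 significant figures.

For laminar flow, f = 64/Re with Re = ρVD/μ, so Darcy-Weisbach reduces to ΔP = 32μLV/D². Solving for V: V = ΔP·D²/(32μL) = 1.479e+04·(0.01028)²/(32·0.000911·685.8) = 0.07818 m/s.
Check: Re = ρVD/μ = 990.7·0.07818·0.01028/0.000911 = 874 < 2300, so the laminar assumption holds.

V ≈ 0.07818 m/s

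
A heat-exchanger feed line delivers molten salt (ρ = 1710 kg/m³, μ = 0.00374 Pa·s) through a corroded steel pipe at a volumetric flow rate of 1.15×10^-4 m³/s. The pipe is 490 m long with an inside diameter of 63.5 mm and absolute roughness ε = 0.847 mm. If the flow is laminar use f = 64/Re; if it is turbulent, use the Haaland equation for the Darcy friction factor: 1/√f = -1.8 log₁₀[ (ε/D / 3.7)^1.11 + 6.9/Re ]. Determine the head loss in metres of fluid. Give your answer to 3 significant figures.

h_f ≈ 0.0315 m

Cross-sectional area A = πD²/4 = π(0.0635)²/4 = 0.003167 m²; mean velocity V = Q/A = 0.000115/0.003167 = 0.03631 m/s.
Reynolds number Re = ρVD/μ = 1710 · 0.03631 · 0.0635 / 0.00374 = 1054.
Re < 2300 → laminar flow, so f = 64/Re = 64/1054 = 0.0607 (the turbulent correlation is not needed).
Darcy-Weisbach: ΔP = f(L/D)(ρV²/2) = 0.0607·(490/0.0635)·(1710·0.03631²/2) = 0.0607·7717·1.127 = 528.1 Pa.
Head loss h_f = ΔP/(ρg) = 528.1/(1710·9.81) = 0.0315 m.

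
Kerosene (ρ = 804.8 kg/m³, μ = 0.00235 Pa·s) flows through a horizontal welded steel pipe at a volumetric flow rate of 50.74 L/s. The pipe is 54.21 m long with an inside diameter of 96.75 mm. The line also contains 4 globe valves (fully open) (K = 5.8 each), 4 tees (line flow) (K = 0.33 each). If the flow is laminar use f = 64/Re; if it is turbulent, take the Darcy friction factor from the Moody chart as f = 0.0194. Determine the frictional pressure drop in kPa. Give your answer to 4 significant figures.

Q = 50.74 L/s = 50.74/1000 = 0.05074 m³/s.
Cross-sectional area A = πD²/4 = π(0.09675)²/4 = 0.007352 m²; mean velocity V = Q/A = 0.05074/0.007352 = 6.902 m/s.
Reynolds number Re = ρVD/μ = 804.8 · 6.902 · 0.09675 / 0.00235 = 2.287e+05.
Re > 4000 → turbulent; use the Moody-chart value f = 0.0194.
Total minor-loss coefficient ΣK = 4·5.8 + 4·0.33 = 24.5.
ΔP = [f·L/D + ΣK]·(ρV²/2) = [0.0194·54.21/0.09675 + 24.5]·(804.8·6.902²/2) = [10.87 + 24.5]·1.917e+04 = 6.784e+05 Pa.
ΔP = 6.784e+05 Pa = 678.4 kPa.

ΔP ≈ 678.4 kPa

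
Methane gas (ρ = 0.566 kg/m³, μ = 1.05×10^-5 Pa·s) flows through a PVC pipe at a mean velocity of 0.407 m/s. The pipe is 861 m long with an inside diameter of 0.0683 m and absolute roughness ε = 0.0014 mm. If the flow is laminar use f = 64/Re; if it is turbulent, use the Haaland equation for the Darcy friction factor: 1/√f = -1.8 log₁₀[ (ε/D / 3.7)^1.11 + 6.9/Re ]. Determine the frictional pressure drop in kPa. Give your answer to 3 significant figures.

ΔP ≈ 0.0252 kPa

Reynolds number Re = ρVD/μ = 0.566 · 0.407 · 0.0683 / 1.05e-05 = 1498.
Re < 2300 → laminar flow, so f = 64/Re = 64/1498 = 0.04271 (the turbulent correlation is not needed).
Darcy-Weisbach: ΔP = f(L/D)(ρV²/2) = 0.04271·(861/0.0683)·(0.566·0.407²/2) = 0.04271·1.261e+04·0.04688 = 25.24 Pa.
ΔP = 25.24 Pa = 0.0252 kPa.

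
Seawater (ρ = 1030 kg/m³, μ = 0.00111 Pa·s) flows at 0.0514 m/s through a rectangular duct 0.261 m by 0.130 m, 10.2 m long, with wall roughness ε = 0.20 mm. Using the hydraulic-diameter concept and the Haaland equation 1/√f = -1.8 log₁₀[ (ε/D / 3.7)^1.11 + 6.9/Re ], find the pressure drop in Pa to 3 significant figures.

ΔP ≈ 2.71 Pa

Hydraulic diameter D_h = 4A/P = 4·(0.261·0.13)/(2·(0.261+0.13)) = 0.1357/0.782 = 0.1736 m.
Re = ρVD_h/μ = 1030·0.0514·0.1736/0.00111 = 8278.
ε/D_h = 0.0002/0.1736 = 0.00115; Haaland gives 1/√f = -1.8 log₁₀[0.000128+0.000834] = 5.431, so f = 0.03391.
ΔP = f(L/D_h)(ρV²/2) = 0.03391·10.2/0.1736·1.361 = 2.712 Pa.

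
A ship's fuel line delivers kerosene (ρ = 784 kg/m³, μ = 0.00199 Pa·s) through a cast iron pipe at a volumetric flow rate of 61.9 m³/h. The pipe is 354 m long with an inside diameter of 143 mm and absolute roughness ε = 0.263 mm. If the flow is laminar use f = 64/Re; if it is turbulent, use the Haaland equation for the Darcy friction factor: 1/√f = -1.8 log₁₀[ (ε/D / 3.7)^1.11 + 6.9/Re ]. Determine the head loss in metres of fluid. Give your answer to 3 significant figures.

h_f ≈ 3.68 m

Q = 61.9 m³/h = 61.9/3600 = 0.01719 m³/s.
Cross-sectional area A = πD²/4 = π(0.143)²/4 = 0.01606 m²; mean velocity V = Q/A = 0.01719/0.01606 = 1.071 m/s.
Reynolds number Re = ρVD/μ = 784 · 1.071 · 0.143 / 0.00199 = 6.031e+04.
Re > 4000 → turbulent. Relative roughness ε/D = 0.000263/0.143 = 0.00184. Haaland: 1/√f = -1.8 log₁₀[(0.00184/3.7)^1.11 + 6.9/6.031e+04] = -1.8 log₁₀[0.000215 + 0.000114] = 6.267, so f = 0.02546.
Darcy-Weisbach: ΔP = f(L/D)(ρV²/2) = 0.02546·(354/0.143)·(784·1.071²/2) = 0.02546·2476·449.3 = 2.832e+04 Pa.
Head loss h_f = ΔP/(ρg) = 2.832e+04/(784·9.81) = 3.68 m.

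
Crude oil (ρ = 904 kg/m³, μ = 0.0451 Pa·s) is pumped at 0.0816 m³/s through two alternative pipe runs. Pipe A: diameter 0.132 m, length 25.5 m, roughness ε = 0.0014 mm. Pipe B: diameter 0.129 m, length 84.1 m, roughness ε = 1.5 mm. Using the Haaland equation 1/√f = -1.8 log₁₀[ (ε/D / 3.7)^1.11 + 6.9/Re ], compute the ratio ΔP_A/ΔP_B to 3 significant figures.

Pipe A: V = Q/A = 0.0816/0.01368 = 5.963 m/s; Re = 1.578e+04; ε/D = 1.06e-05; Haaland → f = 0.02736; ΔP_A = f(L/D)(ρV²/2) = 8.495e+04 Pa.
Pipe B: V = Q/A = 0.0816/0.01307 = 6.243 m/s; Re = 1.614e+04; ε/D = 0.0116; Haaland → f = 0.04301; ΔP_B = f(L/D)(ρV²/2) = 4.94e+05 Pa.
ΔP_A/ΔP_B = 8.495e+04/4.94e+05 = 0.172.

ΔP_A/ΔP_B ≈ 0.172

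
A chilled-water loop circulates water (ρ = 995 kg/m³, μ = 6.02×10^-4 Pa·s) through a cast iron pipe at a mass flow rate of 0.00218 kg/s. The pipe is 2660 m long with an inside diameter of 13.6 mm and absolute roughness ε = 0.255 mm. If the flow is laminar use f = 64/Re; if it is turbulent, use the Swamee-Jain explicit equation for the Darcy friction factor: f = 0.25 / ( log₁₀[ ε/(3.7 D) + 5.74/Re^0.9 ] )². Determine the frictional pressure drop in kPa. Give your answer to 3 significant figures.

A = πD²/4 = π(0.0136)²/4 = 0.0001453 m²; mean velocity V = ṁ/(ρA) = 0.00218/(995 · 0.0001453) = 0.01508 m/s.
Reynolds number Re = ρVD/μ = 995 · 0.01508 · 0.0136 / 0.000602 = 339.
Re < 2300 → laminar flow, so f = 64/Re = 64/339 = 0.1888 (the turbulent correlation is not needed).
Darcy-Weisbach: ΔP = f(L/D)(ρV²/2) = 0.1888·(2660/0.0136)·(995·0.01508²/2) = 0.1888·1.956e+05·0.1132 = 4178 Pa.
ΔP = 4178 Pa = 4.18 kPa.

ΔP ≈ 4.18 kPa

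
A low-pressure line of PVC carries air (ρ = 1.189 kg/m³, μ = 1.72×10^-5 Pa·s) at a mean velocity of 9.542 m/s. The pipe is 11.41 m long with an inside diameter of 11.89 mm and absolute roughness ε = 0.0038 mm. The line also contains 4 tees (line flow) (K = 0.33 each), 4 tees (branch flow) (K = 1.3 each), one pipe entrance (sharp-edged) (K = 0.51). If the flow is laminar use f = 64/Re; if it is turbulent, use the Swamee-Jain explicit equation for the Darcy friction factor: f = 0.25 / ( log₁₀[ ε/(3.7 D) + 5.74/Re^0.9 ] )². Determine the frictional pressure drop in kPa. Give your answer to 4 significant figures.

Reynolds number Re = ρVD/μ = 1.189 · 9.542 · 0.01189 / 1.72e-05 = 7843.
Re > 4000 → turbulent. Relative roughness ε/D = 3.8e-06/0.01189 = 0.00032. Swamee-Jain: f = 0.25/(log₁₀[0.00032/3.7 + 5.74/7843^0.9])² = 0.25/(log₁₀[8.64e-05 + 0.00179])² = 0.25/(-2.726)² = 0.03365.
Total minor-loss coefficient ΣK = 4·0.33 + 4·1.3 + 1·0.51 = 7.03.
ΔP = [f·L/D + ΣK]·(ρV²/2) = [0.03365·11.41/0.01189 + 7.03]·(1.189·9.542²/2) = [32.29 + 7.03]·54.13 = 2128 Pa.
ΔP = 2128 Pa = 2.128 kPa.

ΔP ≈ 2.128 kPa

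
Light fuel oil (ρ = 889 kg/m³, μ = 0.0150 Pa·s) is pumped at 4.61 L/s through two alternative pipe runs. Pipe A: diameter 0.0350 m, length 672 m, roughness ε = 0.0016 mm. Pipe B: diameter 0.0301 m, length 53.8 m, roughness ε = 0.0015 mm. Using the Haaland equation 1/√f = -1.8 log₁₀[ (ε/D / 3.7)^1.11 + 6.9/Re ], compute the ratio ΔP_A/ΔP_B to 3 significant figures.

ΔP_A/ΔP_B ≈ 6.12

Pipe A: V = Q/A = 0.00461/0.0009621 = 4.792 m/s; Re = 9939; ε/D = 4.57e-05; Haaland → f = 0.03098; ΔP_A = f(L/D)(ρV²/2) = 6.071e+06 Pa.
Pipe B: V = Q/A = 0.00461/0.0007116 = 6.479 m/s; Re = 1.156e+04; ε/D = 4.98e-05; Haaland → f = 0.02975; ΔP_B = f(L/D)(ρV²/2) = 9.919e+05 Pa.
ΔP_A/ΔP_B = 6.071e+06/9.919e+05 = 6.12.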